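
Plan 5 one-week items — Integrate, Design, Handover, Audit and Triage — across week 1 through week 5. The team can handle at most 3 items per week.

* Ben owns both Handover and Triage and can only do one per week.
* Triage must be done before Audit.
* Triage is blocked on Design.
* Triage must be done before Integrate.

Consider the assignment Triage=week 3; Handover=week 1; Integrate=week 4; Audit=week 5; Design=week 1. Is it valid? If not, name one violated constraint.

Ben owns both Handover and Triage and can only do one per week — holds.
The team can handle at most 3 items per week — holds.
Triage must be done before Audit — holds.
Triage is blocked on Design — holds.
Triage must be done before Integrate — holds.

Valid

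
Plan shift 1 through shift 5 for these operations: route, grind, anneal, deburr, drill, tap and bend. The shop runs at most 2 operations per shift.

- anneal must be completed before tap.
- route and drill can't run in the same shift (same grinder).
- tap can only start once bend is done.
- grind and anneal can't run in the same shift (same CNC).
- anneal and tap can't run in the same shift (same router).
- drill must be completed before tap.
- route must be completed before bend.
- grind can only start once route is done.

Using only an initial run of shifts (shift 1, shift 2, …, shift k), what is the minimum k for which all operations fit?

The precedence chain requires at least 3 distinct shifts.
With at most 2 per shift and 7 operations, at least 4 shifts are needed.
4 works (last occupied shift: shift 4): for example grind -> shift 3; deburr -> shift 4; drill -> shift 2; bend -> shift 2; tap -> shift 3; route -> shift 1; anneal -> shift 1.

4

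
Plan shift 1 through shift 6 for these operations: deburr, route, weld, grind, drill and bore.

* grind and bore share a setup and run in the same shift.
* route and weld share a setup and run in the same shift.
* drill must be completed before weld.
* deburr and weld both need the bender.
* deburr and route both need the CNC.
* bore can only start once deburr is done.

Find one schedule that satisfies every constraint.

route in shift 2, deburr in shift 1, drill in shift 1, weld in shift 2, grind in shift 2, bore in shift 2

Checking: drill(shift 1) before weld(shift 2); deburr(shift 1) before bore(shift 2); deburr(shift 1) != weld(shift 2); deburr(shift 1) != route(shift 2); route = weld = shift 2; grind = bore = shift 2.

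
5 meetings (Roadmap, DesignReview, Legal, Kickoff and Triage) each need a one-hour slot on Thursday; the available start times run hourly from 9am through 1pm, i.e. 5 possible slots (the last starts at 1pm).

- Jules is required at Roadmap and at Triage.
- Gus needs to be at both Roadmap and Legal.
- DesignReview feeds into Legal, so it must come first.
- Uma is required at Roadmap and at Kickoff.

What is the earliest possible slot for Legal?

10am

Precedence pushes Legal to at least 10am.
Legal at 10am is achievable: Triage in 10am, Roadmap in 9am, DesignReview in 9am, Legal in 10am, Kickoff in 10am.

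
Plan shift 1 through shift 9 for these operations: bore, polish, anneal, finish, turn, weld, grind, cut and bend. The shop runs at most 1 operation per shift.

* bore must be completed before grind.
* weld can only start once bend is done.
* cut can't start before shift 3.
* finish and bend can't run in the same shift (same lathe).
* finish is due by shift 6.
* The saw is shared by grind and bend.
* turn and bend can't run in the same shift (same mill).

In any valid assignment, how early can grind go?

shift 2

Precedence pushes grind to at least shift 2.
grind at shift 2 is achievable: grind=shift 2; bend=shift 5; turn=shift 9; finish=shift 3; weld=shift 6; polish=shift 7; cut=shift 4; bore=shift 1; anneal=shift 8.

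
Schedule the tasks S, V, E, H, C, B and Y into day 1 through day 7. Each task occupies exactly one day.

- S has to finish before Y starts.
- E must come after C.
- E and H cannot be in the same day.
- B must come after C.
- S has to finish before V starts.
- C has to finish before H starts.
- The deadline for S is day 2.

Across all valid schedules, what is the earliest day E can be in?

Precedence pushes E to at least day 2.
E at day 2 is achievable: V in day 2; H in day 3; S in day 1; Y in day 2; C in day 1; B in day 2; E in day 2.

day 2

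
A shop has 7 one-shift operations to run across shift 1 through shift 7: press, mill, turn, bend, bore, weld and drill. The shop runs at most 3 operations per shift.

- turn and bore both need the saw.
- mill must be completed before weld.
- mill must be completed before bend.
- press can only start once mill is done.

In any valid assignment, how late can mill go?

shift 6

Downstream work caps mill at shift 6.
mill at shift 6 is achievable: mill -> shift 6, turn -> shift 1, drill -> shift 1, press -> shift 7, bore -> shift 2, weld -> shift 7, bend -> shift 7.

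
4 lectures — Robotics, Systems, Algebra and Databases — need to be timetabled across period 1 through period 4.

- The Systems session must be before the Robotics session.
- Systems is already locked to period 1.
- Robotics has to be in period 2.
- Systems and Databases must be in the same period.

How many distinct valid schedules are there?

4

Enumerating: Robotics=period 2; Algebra=period 1; Systems=period 1; Databases=period 1 | Databases -> period 1, Systems -> period 1, Robotics -> period 2, Algebra -> period 2 | Systems -> period 1; Robotics -> period 2; Databases -> period 1; Algebra -> period 3 | Systems in period 1; Algebra in period 4; Databases in period 1; Robotics in period 2.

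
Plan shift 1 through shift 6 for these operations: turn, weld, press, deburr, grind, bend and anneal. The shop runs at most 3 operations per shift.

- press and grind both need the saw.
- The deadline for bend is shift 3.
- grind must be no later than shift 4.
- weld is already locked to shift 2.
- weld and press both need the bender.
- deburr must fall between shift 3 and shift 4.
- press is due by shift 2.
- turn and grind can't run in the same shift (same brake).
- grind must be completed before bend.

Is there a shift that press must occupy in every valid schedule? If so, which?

press's window is shift 1–shift 2.
weld is fixed at shift 2, and press can't share a shift with weld.
So press must be shift 1.

shift 1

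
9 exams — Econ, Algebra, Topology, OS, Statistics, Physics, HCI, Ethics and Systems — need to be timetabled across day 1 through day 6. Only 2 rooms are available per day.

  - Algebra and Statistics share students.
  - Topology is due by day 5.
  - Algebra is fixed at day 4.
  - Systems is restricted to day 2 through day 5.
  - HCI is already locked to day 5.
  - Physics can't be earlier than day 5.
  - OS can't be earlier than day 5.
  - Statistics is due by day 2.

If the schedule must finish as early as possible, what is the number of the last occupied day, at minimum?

day 6

With at most 2 per day and 9 exams, at least 5 days are needed.
OS can't be placed before day 5, so the schedule must run through at least day 5.
Could 5 days be enough, i.e. nothing placed later than day 5? No: OS's window within 5 days is {day 5}; Physics's window within 5 days is {day 5}; HCI's window within 5 days is {day 5}; that puts OS, Physics and HCI all in day 5 — more than 2 per day.
So 5 days is not enough.
6 works (last occupied day: day 6): for example Physics -> day 6, OS -> day 5, Topology -> day 1, Ethics -> day 3, Econ -> day 2, Systems -> day 2, Statistics -> day 1, HCI -> day 5, Algebra -> day 4.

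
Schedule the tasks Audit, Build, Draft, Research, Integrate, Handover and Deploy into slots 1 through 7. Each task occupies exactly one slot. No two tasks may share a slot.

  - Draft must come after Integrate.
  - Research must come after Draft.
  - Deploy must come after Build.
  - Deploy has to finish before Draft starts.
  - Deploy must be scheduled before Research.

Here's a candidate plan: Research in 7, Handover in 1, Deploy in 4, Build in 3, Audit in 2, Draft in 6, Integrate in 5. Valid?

Research must come after Draft — holds.
Deploy has to finish before Draft starts — holds.
Deploy must come after Build — holds.
Deploy must be scheduled before Research — holds.
Draft must come after Integrate — holds.
No two tasks may share a slot — holds.

Yes, all constraints hold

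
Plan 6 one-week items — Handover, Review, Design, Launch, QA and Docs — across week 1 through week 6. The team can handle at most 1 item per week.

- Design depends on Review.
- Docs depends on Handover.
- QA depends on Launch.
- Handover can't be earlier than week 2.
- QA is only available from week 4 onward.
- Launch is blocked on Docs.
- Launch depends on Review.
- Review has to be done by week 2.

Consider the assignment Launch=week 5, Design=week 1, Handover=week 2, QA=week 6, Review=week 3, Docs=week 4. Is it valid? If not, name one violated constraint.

Launch is blocked on Docs — holds.
Docs depends on Handover — holds.
QA is only available from week 4 onward — holds.
Launch depends on Review — holds.
QA depends on Launch — holds.
Handover can't be earlier than week 2 — holds.
Review has to be done by week 2 — violated.
Design depends on Review — violated.
The team can handle at most 1 item per week — holds.

Invalid. Design depends on Review.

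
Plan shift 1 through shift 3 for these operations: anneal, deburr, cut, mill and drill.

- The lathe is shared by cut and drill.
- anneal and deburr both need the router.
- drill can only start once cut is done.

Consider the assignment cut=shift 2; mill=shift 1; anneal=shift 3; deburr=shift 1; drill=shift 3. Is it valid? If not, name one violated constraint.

The lathe is shared by cut and drill — holds.
drill can only start once cut is done — holds.
anneal and deburr both need the router — holds.

Yes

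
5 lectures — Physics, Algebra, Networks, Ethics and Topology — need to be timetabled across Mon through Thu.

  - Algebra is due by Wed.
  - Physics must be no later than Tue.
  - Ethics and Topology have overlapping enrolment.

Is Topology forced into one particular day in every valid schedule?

No

Topology can be Mon (e.g. Topology in Mon; Networks in Mon; Physics in Mon; Ethics in Tue; Algebra in Mon) or Tue (e.g. Networks in Mon, Algebra in Mon, Topology in Tue, Ethics in Mon, Physics in Mon).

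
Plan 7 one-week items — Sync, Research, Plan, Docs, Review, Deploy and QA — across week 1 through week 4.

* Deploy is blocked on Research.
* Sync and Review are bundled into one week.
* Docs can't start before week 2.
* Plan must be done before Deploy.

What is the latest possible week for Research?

Downstream work caps Research at week 3.
Research at week 3 is achievable: Review=week 1, Docs=week 2, QA=week 1, Plan=week 1, Sync=week 1, Deploy=week 4, Research=week 3.

week 3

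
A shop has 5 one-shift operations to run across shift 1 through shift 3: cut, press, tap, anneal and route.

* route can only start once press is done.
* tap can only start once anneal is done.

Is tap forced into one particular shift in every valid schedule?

tap can be shift 2 (e.g. cut -> shift 1, press -> shift 1, route -> shift 2, tap -> shift 2, anneal -> shift 1) or shift 3 (e.g. press in shift 1, tap in shift 3, anneal in shift 1, cut in shift 1, route in shift 2).

No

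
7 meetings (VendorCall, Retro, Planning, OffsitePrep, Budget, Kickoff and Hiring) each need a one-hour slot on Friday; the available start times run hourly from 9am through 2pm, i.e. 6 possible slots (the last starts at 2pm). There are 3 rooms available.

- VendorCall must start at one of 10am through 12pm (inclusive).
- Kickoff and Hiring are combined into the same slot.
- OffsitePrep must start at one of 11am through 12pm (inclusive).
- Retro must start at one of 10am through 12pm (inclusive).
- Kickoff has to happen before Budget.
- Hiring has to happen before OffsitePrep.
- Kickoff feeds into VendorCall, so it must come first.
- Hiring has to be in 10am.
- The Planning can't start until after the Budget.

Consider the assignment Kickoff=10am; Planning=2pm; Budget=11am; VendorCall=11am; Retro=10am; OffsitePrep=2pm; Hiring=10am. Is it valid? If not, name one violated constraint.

Retro must start at one of 10am through 12pm (inclusive) — holds.
Kickoff has to happen before Budget — holds.
There are 3 rooms available — holds.
VendorCall must start at one of 10am through 12pm (inclusive) — holds.
The Planning can't start until after the Budget — holds.
OffsitePrep must start at one of 11am through 12pm (inclusive) — violated.
Kickoff and Hiring are combined into the same slot — holds.
Kickoff feeds into VendorCall, so it must come first — holds.
Hiring has to happen before OffsitePrep — holds.
Hiring has to be in 10am — holds.

No — it violates: OffsitePrep must start at one of 11am through 12pm (inclusive)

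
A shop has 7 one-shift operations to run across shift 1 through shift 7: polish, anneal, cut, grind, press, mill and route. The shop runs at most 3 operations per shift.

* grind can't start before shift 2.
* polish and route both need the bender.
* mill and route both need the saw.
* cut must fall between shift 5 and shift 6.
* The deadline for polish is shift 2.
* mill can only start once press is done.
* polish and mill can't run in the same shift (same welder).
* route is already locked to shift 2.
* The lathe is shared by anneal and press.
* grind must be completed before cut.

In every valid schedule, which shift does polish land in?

shift 1

polish's window is shift 1–shift 2.
route is fixed at shift 2, and polish can't share a shift with route.
So polish must be shift 1.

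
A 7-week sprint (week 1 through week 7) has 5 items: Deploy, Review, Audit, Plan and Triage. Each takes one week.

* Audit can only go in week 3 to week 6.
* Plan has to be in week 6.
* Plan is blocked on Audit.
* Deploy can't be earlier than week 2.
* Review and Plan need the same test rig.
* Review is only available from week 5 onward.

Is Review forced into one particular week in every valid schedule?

Review can be week 5 (e.g. Audit in week 3; Triage in week 1; Deploy in week 2; Plan in week 6; Review in week 5) or week 7 (e.g. Plan=week 6; Deploy=week 2; Triage=week 1; Audit=week 3; Review=week 7).

No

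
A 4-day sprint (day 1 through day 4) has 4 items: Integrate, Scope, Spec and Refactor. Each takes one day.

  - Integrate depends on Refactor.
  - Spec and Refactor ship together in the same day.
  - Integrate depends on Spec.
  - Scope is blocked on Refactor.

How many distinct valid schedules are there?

Splitting on Integrate: it can be day 2 (3), day 3 (5), day 4 (6). Listing each branch's schedules as (Scope, Spec, Refactor) by day number:
Integrate=day 2: (2,1,1) (3,1,1) (4,1,1) — 3.
Integrate=day 3: (2,1,1) (3,1,1) (3,2,2) (4,1,1) (4,2,2) — 5.
Integrate=day 4: (2,1,1) (3,1,1) (3,2,2) (4,1,1) (4,2,2) (4,3,3) — 6.
Summing: 3 + 5 + 6 = 14.

14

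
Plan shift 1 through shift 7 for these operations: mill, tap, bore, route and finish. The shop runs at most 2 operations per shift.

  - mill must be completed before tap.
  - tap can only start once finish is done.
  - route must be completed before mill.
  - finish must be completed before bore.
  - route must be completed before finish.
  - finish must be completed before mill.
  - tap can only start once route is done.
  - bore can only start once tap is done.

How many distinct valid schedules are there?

Splitting on mill: it can be shift 3 (6), shift 4 (9), shift 5 (6). Listing each branch's schedules as (tap, bore, route, finish) by shift number:
mill=shift 3: (4,5,1,2) (4,6,1,2) (4,7,1,2) (5,6,1,2) (5,7,1,2) (6,7,1,2) — 6.
mill=shift 4: (5,6,1,2) (5,6,1,3) (5,6,2,3) (5,7,1,2) (5,7,1,3) (5,7,2,3) (6,7,1,2) (6,7,1,3) (6,7,2,3) — 9.
mill=shift 5: (6,7,1,2) (6,7,1,3) (6,7,1,4) (6,7,2,3) (6,7,2,4) (6,7,3,4) — 6.
Summing: 6 + 9 + 6 = 21.

21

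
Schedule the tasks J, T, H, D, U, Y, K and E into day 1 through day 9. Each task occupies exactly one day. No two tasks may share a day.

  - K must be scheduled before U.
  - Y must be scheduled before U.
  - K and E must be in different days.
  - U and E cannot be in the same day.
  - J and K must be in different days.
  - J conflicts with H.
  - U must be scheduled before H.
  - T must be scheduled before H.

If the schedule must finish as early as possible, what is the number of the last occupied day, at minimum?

8

The precedence chain requires at least 3 distinct days.
With at most 1 per day and 8 tasks, at least 8 days are needed.
8 works (last occupied day: day 8): for example K in day 2; H in day 5; D in day 7; T in day 4; E in day 8; Y in day 1; J in day 6; U in day 3.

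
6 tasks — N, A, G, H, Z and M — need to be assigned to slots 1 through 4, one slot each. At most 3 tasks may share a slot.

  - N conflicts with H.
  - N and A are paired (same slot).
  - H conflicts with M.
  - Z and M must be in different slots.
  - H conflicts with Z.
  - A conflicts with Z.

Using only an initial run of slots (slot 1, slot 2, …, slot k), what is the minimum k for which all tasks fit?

3 slots

With at most 3 per slot and 6 tasks, at least 2 slots are needed.
Could 2 slots be enough, i.e. nothing placed later than 2? No: N, H and Z must all be in different slots (N/H can't share; N/Z can't share; H/Z can't share), but only 2 slots are available: 3 tasks can't fit in 2 distinct slots.
So 2 slots is not enough.
3 works (last occupied slot: 3): for example G in 2, A in 1, M in 1, H in 2, Z in 3, N in 1.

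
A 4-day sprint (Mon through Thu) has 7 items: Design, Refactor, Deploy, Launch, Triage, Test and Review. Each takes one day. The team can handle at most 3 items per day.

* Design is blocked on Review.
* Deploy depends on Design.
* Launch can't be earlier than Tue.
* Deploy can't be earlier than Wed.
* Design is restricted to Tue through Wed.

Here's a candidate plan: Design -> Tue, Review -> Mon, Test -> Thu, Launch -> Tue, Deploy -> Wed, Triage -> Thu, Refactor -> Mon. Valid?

Valid

Design is blocked on Review — holds.
Launch can't be earlier than Tue — holds.
Design is restricted to Tue through Wed — holds.
Deploy depends on Design — holds.
Deploy can't be earlier than Wed — holds.
The team can handle at most 3 items per day — holds.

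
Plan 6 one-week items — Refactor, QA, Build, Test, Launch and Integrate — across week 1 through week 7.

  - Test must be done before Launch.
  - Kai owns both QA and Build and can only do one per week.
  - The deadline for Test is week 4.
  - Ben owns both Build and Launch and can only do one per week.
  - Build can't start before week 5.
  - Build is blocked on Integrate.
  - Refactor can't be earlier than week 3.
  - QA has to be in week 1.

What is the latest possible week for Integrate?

Downstream work caps Integrate at week 6.
Integrate at week 6 is achievable: Test=week 1; Integrate=week 6; Refactor=week 3; Build=week 7; Launch=week 2; QA=week 1.

week 6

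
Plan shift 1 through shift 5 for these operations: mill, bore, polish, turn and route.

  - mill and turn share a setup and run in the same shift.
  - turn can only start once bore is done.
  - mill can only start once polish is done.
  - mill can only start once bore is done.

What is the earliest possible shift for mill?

Precedence pushes mill to at least shift 2.
mill at shift 2 is achievable: mill in shift 2; turn in shift 2; polish in shift 1; route in shift 1; bore in shift 1.

shift 2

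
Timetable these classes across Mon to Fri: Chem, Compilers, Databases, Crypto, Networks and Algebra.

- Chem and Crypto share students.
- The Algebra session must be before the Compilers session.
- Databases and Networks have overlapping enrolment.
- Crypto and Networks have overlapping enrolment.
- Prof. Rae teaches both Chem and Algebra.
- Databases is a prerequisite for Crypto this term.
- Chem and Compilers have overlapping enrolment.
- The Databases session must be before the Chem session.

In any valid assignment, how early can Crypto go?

Tue

Precedence pushes Crypto to at least Tue.
Crypto at Tue is achievable: Crypto -> Tue; Networks -> Wed; Algebra -> Mon; Compilers -> Tue; Chem -> Wed; Databases -> Mon.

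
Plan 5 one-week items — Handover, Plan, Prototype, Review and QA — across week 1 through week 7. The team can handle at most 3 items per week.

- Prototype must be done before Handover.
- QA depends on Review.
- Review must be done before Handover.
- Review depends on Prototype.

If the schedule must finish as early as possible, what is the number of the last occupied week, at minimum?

The precedence chain requires at least 3 distinct weeks.
With at most 3 per week and 5 tasks, at least 2 weeks are needed.
3 works (last occupied week: week 3): for example Prototype in week 1; Handover in week 3; Review in week 2; Plan in week 1; QA in week 3.

3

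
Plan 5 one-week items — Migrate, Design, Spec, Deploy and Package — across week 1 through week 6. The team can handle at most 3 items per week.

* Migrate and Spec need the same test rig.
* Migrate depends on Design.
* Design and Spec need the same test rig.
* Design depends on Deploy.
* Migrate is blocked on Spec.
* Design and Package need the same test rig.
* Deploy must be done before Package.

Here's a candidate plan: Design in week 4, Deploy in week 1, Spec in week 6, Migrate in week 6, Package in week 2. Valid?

No. Migrate and Spec need the same test rig is not satisfied.

Migrate is blocked on Spec — violated.
Migrate depends on Design — holds.
Design depends on Deploy — holds.
Migrate and Spec need the same test rig — violated.
The team can handle at most 3 items per week — holds.
Design and Package need the same test rig — holds.
Design and Spec need the same test rig — holds.
Deploy must be done before Package — holds.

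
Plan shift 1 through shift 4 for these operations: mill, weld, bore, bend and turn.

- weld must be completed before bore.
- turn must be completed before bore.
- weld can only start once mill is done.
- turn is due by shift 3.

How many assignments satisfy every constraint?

44

Splitting on mill: it can be shift 1 (32), shift 2 (12). Listing each branch's schedules as (weld, bore, bend, turn) by shift number:
mill=shift 1: (2,3,1,1) (2,3,1,2) (2,3,2,1) (2,3,2,2) (2,3,3,1) (2,3,3,2) (2,3,4,1) (2,3,4,2) (2,4,1,1) (2,4,1,2) (2,4,1,3) (2,4,2,1) (2,4,2,2) (2,4,2,3) (2,4,3,1) (2,4,3,2) (2,4,3,3) (2,4,4,1) (2,4,4,2) (2,4,4,3) (3,4,1,1) (3,4,1,2) (3,4,1,3) (3,4,2,1) (3,4,2,2) (3,4,2,3) (3,4,3,1) (3,4,3,2) (3,4,3,3) (3,4,4,1) (3,4,4,2) (3,4,4,3) — 32.
mill=shift 2: (3,4,1,1) (3,4,1,2) (3,4,1,3) (3,4,2,1) (3,4,2,2) (3,4,2,3) (3,4,3,1) (3,4,3,2) (3,4,3,3) (3,4,4,1) (3,4,4,2) (3,4,4,3) — 12.
Summing: 32 + 12 = 44.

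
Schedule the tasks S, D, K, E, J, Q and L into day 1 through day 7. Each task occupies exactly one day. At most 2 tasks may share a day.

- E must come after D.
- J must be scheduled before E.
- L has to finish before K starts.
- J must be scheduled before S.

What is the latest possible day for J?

Downstream work caps J at day 6.
J at day 6 is achievable: S in day 7; Q in day 2; D in day 1; J in day 6; E in day 7; K in day 2; L in day 1.

day 6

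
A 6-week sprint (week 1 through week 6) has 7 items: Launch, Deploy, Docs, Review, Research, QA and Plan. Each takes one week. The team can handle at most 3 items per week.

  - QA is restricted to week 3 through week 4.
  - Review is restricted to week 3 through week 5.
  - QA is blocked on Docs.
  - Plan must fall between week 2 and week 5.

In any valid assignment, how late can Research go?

week 6

Research at week 6 is achievable: Deploy -> week 1, QA -> week 3, Launch -> week 1, Docs -> week 1, Plan -> week 2, Research -> week 6, Review -> week 3.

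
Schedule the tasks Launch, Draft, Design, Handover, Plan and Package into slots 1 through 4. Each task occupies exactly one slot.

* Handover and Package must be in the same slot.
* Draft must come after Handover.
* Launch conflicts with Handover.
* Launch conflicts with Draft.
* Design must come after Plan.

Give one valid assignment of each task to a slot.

Plan -> 1; Package -> 1; Handover -> 1; Draft -> 2; Design -> 2; Launch -> 3

Checking: Handover(1) before Draft(2); Plan(1) before Design(2); Launch(3) != Handover(1); Launch(3) != Draft(2); Handover = Package = 1.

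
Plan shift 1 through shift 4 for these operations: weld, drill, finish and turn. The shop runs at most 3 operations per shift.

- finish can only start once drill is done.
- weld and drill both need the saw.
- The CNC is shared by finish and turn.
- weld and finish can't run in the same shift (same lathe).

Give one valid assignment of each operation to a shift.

weld -> shift 3; drill -> shift 1; turn -> shift 1; finish -> shift 2

Checking: drill(shift 1) before finish(shift 2); finish(shift 2) != turn(shift 1); weld(shift 3) != drill(shift 1); weld(shift 3) != finish(shift 2); max 2 per shift (cap 3).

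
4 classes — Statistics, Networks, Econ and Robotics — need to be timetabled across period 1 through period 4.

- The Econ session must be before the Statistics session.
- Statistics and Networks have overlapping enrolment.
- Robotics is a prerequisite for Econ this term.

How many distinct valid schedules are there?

Splitting on Statistics: it can be period 3 (3), period 4 (9). Listing each branch's schedules as (Networks, Econ, Robotics) by period number:
Statistics=period 3: (1,2,1) (2,2,1) (4,2,1) — 3.
Statistics=period 4: (1,2,1) (1,3,1) (1,3,2) (2,2,1) (2,3,1) (2,3,2) (3,2,1) (3,3,1) (3,3,2) — 9.
Summing: 3 + 9 = 12.

12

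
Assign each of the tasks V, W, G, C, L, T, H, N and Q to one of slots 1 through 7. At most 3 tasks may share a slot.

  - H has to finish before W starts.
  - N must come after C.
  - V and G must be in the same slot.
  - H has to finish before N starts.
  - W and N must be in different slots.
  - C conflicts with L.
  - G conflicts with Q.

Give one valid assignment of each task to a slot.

H -> 1; G -> 2; T -> 1; L -> 3; W -> 3; Q -> 3; N -> 2; V -> 2; C -> 1

Checking: C(1) before N(2); H(1) before W(3); H(1) before N(2); C(1) != L(3); W(3) != N(2); G(2) != Q(3); V = G = 2; max 3 per slot (cap 3).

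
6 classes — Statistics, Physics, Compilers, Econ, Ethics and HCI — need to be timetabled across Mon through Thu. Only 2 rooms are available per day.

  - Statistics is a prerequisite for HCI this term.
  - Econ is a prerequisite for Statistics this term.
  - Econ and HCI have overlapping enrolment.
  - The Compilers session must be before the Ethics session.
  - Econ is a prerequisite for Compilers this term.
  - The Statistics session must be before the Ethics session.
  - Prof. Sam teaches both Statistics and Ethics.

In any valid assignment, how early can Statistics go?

Tue

Precedence pushes Statistics to at least Tue; downstream work caps Statistics at Wed.
Statistics at Tue is achievable: Physics in Mon, Ethics in Wed, HCI in Wed, Econ in Mon, Statistics in Tue, Compilers in Tue.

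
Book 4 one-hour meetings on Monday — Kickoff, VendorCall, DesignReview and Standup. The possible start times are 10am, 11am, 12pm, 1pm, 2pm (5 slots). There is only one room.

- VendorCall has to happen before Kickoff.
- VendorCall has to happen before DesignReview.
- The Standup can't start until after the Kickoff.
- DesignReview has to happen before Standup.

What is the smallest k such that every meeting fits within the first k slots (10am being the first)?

The precedence chain requires at least 3 distinct slots.
With at most 1 per slot and 4 meetings, at least 4 slots are needed.
4 works (last occupied slot: 1pm): for example DesignReview=12pm, Standup=1pm, Kickoff=11am, VendorCall=10am.

4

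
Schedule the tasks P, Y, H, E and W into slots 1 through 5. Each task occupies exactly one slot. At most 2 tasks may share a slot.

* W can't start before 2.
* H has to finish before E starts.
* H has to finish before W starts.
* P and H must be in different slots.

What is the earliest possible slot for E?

2

Precedence pushes E to at least 2.
E at 2 is achievable: H in 1, Y in 1, W in 2, P in 3, E in 2.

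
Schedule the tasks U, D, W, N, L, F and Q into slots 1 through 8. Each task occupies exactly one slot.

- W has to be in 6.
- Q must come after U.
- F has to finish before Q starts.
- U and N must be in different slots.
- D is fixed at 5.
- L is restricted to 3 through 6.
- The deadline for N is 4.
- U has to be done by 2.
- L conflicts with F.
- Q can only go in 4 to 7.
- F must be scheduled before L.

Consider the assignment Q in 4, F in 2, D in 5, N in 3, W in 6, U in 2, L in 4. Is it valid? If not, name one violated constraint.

L conflicts with F — holds.
The deadline for N is 4 — holds.
F has to finish before Q starts — holds.
U has to be done by 2 — holds.
Q must come after U — holds.
F must be scheduled before L — holds.
Q can only go in 4 to 7 — holds.
L is restricted to 3 through 6 — holds.
W has to be in 6 — holds.
U and N must be in different slots — holds.
D is fixed at 5 — holds.

Yes, all constraints hold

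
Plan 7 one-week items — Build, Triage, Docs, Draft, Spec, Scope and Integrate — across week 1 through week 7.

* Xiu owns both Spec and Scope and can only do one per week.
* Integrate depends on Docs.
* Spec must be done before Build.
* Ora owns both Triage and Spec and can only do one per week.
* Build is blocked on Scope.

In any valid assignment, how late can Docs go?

week 6

Downstream work caps Docs at week 6.
Docs at week 6 is achievable: Draft in week 1, Scope in week 2, Integrate in week 7, Spec in week 1, Docs in week 6, Build in week 3, Triage in week 2.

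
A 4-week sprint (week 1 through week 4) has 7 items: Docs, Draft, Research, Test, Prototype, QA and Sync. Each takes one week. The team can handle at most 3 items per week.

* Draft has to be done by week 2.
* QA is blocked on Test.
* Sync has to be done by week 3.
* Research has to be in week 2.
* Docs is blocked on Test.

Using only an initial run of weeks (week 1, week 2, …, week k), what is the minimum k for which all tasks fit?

The precedence chain requires at least 2 distinct weeks.
With at most 3 per week and 7 tasks, at least 3 weeks are needed.
3 works (last occupied week: week 3): for example Draft -> week 1, Docs -> week 2, Research -> week 2, QA -> week 2, Prototype -> week 1, Test -> week 1, Sync -> week 3.

3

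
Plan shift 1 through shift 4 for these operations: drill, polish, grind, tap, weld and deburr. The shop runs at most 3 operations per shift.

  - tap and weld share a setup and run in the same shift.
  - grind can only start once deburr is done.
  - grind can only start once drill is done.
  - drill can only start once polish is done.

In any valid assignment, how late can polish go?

Downstream work caps polish at shift 2.
polish at shift 2 is achievable: weld -> shift 1, polish -> shift 2, drill -> shift 3, deburr -> shift 1, grind -> shift 4, tap -> shift 1.

shift 2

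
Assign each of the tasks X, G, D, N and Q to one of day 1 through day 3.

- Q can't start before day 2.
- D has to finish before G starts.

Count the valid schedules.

54

Splitting on X: it can be day 1 (18), day 2 (18), day 3 (18). Listing each branch's schedules as (G, D, N, Q) by day number:
X=day 1: (2,1,1,2) (2,1,1,3) (2,1,2,2) (2,1,2,3) (2,1,3,2) (2,1,3,3) (3,1,1,2) (3,1,1,3) (3,1,2,2) (3,1,2,3) (3,1,3,2) (3,1,3,3) (3,2,1,2) (3,2,1,3) (3,2,2,2) (3,2,2,3) (3,2,3,2) (3,2,3,3) — 18.
X=day 2: (2,1,1,2) (2,1,1,3) (2,1,2,2) (2,1,2,3) (2,1,3,2) (2,1,3,3) (3,1,1,2) (3,1,1,3) (3,1,2,2) (3,1,2,3) (3,1,3,2) (3,1,3,3) (3,2,1,2) (3,2,1,3) (3,2,2,2) (3,2,2,3) (3,2,3,2) (3,2,3,3) — 18.
X=day 3: (2,1,1,2) (2,1,1,3) (2,1,2,2) (2,1,2,3) (2,1,3,2) (2,1,3,3) (3,1,1,2) (3,1,1,3) (3,1,2,2) (3,1,2,3) (3,1,3,2) (3,1,3,3) (3,2,1,2) (3,2,1,3) (3,2,2,2) (3,2,2,3) (3,2,3,2) (3,2,3,3) — 18.
Summing: 18 + 18 + 18 = 54.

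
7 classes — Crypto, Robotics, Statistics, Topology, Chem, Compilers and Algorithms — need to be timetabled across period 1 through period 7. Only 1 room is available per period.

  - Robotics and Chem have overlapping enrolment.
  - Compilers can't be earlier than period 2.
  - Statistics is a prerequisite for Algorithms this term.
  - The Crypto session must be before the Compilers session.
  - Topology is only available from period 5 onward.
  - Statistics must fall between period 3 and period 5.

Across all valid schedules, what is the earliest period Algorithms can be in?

period 4

Precedence pushes Algorithms to at least period 4.
Algorithms at period 4 is achievable: Algorithms=period 4; Topology=period 5; Crypto=period 1; Robotics=period 6; Chem=period 7; Compilers=period 2; Statistics=period 3.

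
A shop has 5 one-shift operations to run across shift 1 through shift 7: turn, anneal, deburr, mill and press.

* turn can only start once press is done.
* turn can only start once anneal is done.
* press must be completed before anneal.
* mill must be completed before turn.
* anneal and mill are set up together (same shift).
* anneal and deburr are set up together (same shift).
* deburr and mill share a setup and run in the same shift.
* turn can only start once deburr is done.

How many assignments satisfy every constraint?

Splitting on turn: it can be shift 3 (1), shift 4 (3), shift 5 (6), shift 6 (10), shift 7 (15). Listing each branch's schedules as (anneal, deburr, mill, press) by shift number:
turn=shift 3: (2,2,2,1) — 1.
turn=shift 4: (2,2,2,1) (3,3,3,1) (3,3,3,2) — 3.
turn=shift 5: (2,2,2,1) (3,3,3,1) (3,3,3,2) (4,4,4,1) (4,4,4,2) (4,4,4,3) — 6.
turn=shift 6: (2,2,2,1) (3,3,3,1) (3,3,3,2) (4,4,4,1) (4,4,4,2) (4,4,4,3) (5,5,5,1) (5,5,5,2) (5,5,5,3) (5,5,5,4) — 10.
turn=shift 7: (2,2,2,1) (3,3,3,1) (3,3,3,2) (4,4,4,1) (4,4,4,2) (4,4,4,3) (5,5,5,1) (5,5,5,2) (5,5,5,3) (5,5,5,4) (6,6,6,1) (6,6,6,2) (6,6,6,3) (6,6,6,4) (6,6,6,5) — 15.
Summing: 1 + 3 + 6 + 10 + 15 = 35.

35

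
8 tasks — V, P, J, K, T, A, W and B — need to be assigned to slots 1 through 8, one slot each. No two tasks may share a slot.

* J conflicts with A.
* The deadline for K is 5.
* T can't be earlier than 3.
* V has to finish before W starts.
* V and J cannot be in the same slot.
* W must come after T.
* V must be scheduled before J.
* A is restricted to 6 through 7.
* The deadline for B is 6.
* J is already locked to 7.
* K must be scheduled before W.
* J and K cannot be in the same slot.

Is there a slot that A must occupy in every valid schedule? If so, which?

6

A's window is 6–7.
J is fixed at 7, and A can't share a slot with J.
So A must be 6.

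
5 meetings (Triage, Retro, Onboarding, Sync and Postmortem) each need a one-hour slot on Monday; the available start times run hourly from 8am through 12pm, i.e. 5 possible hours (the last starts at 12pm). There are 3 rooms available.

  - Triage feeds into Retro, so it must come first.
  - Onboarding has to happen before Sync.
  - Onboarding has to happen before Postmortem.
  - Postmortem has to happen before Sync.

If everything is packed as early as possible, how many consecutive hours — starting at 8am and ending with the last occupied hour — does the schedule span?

The precedence chain requires at least 3 distinct hours.
With at most 3 per hour and 5 meetings, at least 2 hours are needed.
3 works (last occupied hour: 10am): for example Onboarding -> 8am; Triage -> 8am; Sync -> 10am; Postmortem -> 9am; Retro -> 9am.

3 hours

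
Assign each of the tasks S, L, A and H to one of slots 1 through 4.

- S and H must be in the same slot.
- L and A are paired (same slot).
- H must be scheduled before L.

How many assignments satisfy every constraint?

Splitting on S: it can be 1 (3), 2 (2), 3 (1). Listing each branch's schedules as (L, A, H):
S=1: (2,2,1) (3,3,1) (4,4,1) — 3.
S=2: (3,3,2) (4,4,2) — 2.
S=3: (4,4,3) — 1.
Summing: 3 + 2 + 1 = 6.

6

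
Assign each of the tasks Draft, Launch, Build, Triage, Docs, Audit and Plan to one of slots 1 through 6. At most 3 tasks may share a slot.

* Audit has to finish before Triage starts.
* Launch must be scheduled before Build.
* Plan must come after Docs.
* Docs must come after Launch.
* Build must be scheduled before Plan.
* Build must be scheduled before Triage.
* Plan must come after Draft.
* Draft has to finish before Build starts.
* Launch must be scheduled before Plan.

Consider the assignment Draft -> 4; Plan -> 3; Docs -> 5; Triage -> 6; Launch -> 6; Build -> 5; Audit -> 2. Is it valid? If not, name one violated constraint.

Plan must come after Docs — violated.
At most 3 tasks may share a slot — holds.
Build must be scheduled before Triage — holds.
Launch must be scheduled before Plan — violated.
Docs must come after Launch — violated.
Build must be scheduled before Plan — violated.
Draft has to finish before Build starts — holds.
Plan must come after Draft — violated.
Audit has to finish before Triage starts — holds.
Launch must be scheduled before Build — violated.

No — it violates: Launch must be scheduled before Plan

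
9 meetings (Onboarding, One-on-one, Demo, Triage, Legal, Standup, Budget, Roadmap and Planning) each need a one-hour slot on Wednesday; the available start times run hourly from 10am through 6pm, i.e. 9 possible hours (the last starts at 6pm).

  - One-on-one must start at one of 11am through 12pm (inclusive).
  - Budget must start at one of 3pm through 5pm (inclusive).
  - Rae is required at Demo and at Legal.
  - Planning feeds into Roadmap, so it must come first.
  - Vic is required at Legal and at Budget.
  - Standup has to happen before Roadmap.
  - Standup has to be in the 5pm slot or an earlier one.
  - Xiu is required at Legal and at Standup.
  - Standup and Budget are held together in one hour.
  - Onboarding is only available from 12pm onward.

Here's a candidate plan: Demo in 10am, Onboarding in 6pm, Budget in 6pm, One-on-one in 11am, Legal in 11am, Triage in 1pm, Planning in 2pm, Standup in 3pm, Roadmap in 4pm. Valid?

No — it violates: Budget must start at one of 3pm through 5pm (inclusive)

Standup has to happen before Roadmap — holds.
Onboarding is only available from 12pm onward — holds.
Xiu is required at Legal and at Standup — holds.
Standup has to be in the 5pm slot or an earlier one — holds.
Standup and Budget are held together in one hour — violated.
One-on-one must start at one of 11am through 12pm (inclusive) — holds.
Budget must start at one of 3pm through 5pm (inclusive) — violated.
Vic is required at Legal and at Budget — holds.
Rae is required at Demo and at Legal — holds.
Planning feeds into Roadmap, so it must come first — holds.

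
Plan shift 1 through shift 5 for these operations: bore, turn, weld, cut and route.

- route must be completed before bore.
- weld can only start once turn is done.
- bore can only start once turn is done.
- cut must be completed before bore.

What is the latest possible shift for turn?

Downstream work caps turn at shift 4.
turn at shift 4 is achievable: weld in shift 5; bore in shift 5; route in shift 1; turn in shift 4; cut in shift 1.

shift 4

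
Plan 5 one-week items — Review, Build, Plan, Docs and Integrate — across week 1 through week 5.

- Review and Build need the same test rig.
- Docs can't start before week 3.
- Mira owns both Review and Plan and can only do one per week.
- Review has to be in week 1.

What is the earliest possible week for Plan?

week 2

Plan at week 2 is achievable: Integrate -> week 1; Review -> week 1; Plan -> week 2; Docs -> week 3; Build -> week 2.
Nothing earlier works — the conflict constraints rule out every week before week 2.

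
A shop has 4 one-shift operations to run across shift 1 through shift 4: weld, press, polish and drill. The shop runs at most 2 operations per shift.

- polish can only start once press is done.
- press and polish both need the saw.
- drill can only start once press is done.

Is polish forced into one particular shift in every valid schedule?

No

polish can be shift 2 (e.g. weld -> shift 1, press -> shift 1, polish -> shift 2, drill -> shift 2) or shift 3 (e.g. polish=shift 3, press=shift 1, drill=shift 2, weld=shift 1).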